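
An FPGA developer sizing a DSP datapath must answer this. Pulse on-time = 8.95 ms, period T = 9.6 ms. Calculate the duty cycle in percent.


Duty cycle as a percentage:
DC = (t_on / T) * 100
   = (8.95 / 9.6) * 100
   = 0.932292 * 100
   = 93.23 %

93.23 %


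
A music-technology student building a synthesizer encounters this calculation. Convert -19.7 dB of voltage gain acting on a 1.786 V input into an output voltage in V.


Output voltage from dB gain:
V_out = V_in * 10^(gain_dB / 20)
      = 1.786 * 10^(-19.7 / 20)
      = 1.786 * 0.103514
      = 0.1849 V

0.1849 V


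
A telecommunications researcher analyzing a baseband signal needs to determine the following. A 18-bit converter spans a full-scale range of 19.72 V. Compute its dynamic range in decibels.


Dynamic range from full-scale to LSB:
V_min = V_max / 2^bits = 19.72 / 2^18
DR = 20 * log10(V_max / V_min)
   = 20 * log10(2^18)
   = 20 * 18 * log10(2)
   = 108.37 dB

108.37 dB


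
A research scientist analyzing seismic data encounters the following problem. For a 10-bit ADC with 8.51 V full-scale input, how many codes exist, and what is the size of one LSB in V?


Step 1 — number of quantization levels:
L = 2^N = 2^10 = 1024

Step 2 — LSB step size:
delta = Vfs / L
      = 8.51 / 1024
      = 0.00831055 V

Levels = 1024; step size = 0.00831055 V


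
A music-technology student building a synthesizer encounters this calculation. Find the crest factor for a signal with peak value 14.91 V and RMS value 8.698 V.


Crest factor is the ratio of peak to RMS:
CF = V_peak / V_rms
   = 14.91 / 8.698
   = 1.7142

1.7142


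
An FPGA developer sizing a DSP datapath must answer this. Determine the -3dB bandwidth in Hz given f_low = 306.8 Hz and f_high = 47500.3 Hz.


Bandwidth is the difference of -3dB frequencies:
BW = f_high - f_low
   = 47500.3 - 306.8
   = 47193.5 Hz

47193.5 Hz


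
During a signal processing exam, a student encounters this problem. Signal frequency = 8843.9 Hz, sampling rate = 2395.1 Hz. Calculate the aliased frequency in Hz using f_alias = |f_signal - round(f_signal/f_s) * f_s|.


Compute the nearest integer multiple of fs to the signal:
n = round(8843.9 / 2395.1) = 4
f_alias = |8843.9 - 4 * 2395.1|
        = |8843.9 - 9580.4|
        = 736.5 Hz

736.5


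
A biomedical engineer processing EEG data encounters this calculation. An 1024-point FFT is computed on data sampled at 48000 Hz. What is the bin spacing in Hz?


DFT frequency resolution:
df = fs / N
   = 48000 / 1024
   = 46.875 Hz

46.875 Hz


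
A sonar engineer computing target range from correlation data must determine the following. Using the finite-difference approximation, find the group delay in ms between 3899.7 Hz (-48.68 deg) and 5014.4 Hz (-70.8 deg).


Group delay from phase difference:
tau = -d(phi)/d(omega)
d(phi) = -22.12 deg = -0.386067 rad
d(omega) = 2*pi*(5014.4 - 3899.7) = 7003.8667 rad/s
tau = -(-0.386067) / 7003.8667
    = 0.0551 ms

0.0551 ms


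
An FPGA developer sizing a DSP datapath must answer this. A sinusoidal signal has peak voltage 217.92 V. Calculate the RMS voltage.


RMS voltage for a sinusoidal waveform:
V_rms = V_peak / sqrt(2)
      = 217.92 / 1.414214
      = 154.093 V

154.093 V


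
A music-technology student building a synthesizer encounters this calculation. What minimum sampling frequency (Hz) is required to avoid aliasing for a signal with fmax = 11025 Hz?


The Nyquist rate is twice the maximum frequency component.
fs_min = 2 * fmax
      = 2 * 11025
      = 22050 Hz

22050


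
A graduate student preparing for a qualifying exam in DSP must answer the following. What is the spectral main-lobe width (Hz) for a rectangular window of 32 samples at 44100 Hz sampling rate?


Main lobe width for a rectangular window:
Width = 2 * fs / N
      = 2 * 44100 / 32
      = 88200 / 32
      = 2756.25 Hz

2756.25 Hz


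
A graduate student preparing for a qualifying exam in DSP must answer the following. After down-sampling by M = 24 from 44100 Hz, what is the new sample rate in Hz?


Decimation reduces the sample rate:
fs_out = fs_in / M
       = 44100 / 24
       = 1837.5 Hz

1837.5 Hz


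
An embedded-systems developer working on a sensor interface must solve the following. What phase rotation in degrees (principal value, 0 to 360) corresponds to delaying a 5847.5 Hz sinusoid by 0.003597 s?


Phase shift from frequency and time delay:
phi = 360 * f * t_delay
    = 360 * 5847.5 * 0.003597
    = 7572.04 degrees
    mod 360 = 12.04 degrees

12.04 degrees


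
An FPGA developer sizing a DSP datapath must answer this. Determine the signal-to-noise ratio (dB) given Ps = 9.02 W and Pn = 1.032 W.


SNR in decibels:
SNR = 10 * log10(Ps / Pn)
    = 10 * log10(9.02 / 1.032)
    = 10 * log10(8.7403)
    = 10 * 0.9415
    = 9.42 dB

9.42 dB


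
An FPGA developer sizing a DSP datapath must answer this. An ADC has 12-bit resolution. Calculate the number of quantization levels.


Number of quantization levels = 2^N
= 2^12
= 4096

4096


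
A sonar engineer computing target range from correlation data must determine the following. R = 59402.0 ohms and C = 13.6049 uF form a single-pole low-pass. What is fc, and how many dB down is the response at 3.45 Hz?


Step 1 — cutoff frequency:
fc = 1 / (2*pi*R*C)
C = 13.6049 uF = 1.36049e-05 F
fc = 1 / (2*pi*59402.0*1.36049e-05)
   = 0.196935 Hz

Step 2 — magnitude at f = 3.45 Hz:
|H(f)| = 1 / sqrt(1 + (f/fc)^2)
f/fc = 3.45 / 0.196935 = 17.518471
|H| = 1 / sqrt(1 + 306.896826) = 0.0569898
|H|_dB = 20*log10(0.0569898) = -24.88 dB

fc = 0.196935 Hz; |H(3.45 Hz)| = -24.88 dB


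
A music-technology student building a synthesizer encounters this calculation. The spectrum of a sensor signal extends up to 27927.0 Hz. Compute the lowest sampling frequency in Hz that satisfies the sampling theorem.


The Nyquist rate is twice the maximum frequency component.
fs_min = 2 * fmax
      = 2 * 27927.0
      = 55854.0 Hz

55854.0


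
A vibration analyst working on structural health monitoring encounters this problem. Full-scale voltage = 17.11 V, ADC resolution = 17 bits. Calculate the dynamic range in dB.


Dynamic range from full-scale to LSB:
V_min = V_max / 2^bits = 17.11 / 2^17
DR = 20 * log10(V_max / V_min)
   = 20 * log10(2^17)
   = 20 * 17 * log10(2)
   = 102.35 dB

102.35 dB


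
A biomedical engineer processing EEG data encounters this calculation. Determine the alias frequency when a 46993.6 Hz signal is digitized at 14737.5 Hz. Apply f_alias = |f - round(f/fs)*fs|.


Compute the nearest integer multiple of fs to the signal:
n = round(46993.6 / 14737.5) = 3
f_alias = |46993.6 - 3 * 14737.5|
        = |46993.6 - 44212.5|
        = 2781.1 Hz

2781.1


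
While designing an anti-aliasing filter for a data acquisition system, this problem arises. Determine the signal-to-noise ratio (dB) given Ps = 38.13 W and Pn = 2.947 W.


SNR in decibels:
SNR = 10 * log10(Ps / Pn)
    = 10 * log10(38.13 / 2.947)
    = 10 * log10(12.9386)
    = 10 * 1.1119
    = 11.12 dB

11.12 dB


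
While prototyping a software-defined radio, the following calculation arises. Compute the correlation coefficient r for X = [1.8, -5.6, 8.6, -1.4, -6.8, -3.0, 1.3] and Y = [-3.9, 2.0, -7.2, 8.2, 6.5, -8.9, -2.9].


Pearson correlation coefficient (population):
r = cov(X,Y) / (std(X) * std(Y))
Mean X = -0.7286, Mean Y = -0.8857
Cov(X,Y) = -16.772449
Std(X) = 4.836384, Std(Y) = 6.12569
r = -0.5661

-0.5661


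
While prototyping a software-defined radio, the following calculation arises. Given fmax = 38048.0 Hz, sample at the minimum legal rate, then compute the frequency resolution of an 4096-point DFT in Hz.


Step 1 — Nyquist sampling rate:
fs = 2 * fmax = 2 * 38048.0 = 76096.0 Hz

Step 2 — DFT bin spacing:
df = fs / N = 76096.0 / 4096 = 18.5781 Hz

18.5781 Hz


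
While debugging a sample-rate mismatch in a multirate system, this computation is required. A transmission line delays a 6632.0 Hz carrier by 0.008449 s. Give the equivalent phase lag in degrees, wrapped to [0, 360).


Phase shift from frequency and time delay:
phi = 360 * f * t_delay
    = 360 * 6632.0 * 0.008449
    = 20172.16 degrees
    mod 360 = 12.16 degrees

12.16 degrees


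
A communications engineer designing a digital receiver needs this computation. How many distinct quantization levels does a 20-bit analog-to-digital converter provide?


Number of quantization levels = 2^N
= 2^20
= 1048576

1048576


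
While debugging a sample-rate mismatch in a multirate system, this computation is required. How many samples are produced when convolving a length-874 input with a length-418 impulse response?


Linear convolution output length:
L = N + M - 1
  = 874 + 418 - 1
  = 1291 samples

1291


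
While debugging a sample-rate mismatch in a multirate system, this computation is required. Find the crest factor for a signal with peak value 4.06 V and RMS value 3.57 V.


Crest factor is the ratio of peak to RMS:
CF = V_peak / V_rms
   = 4.06 / 3.57
   = 1.1373

1.1373


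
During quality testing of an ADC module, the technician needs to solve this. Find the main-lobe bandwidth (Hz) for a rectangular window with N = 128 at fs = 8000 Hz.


Main lobe width for a rectangular window:
Width = 2 * fs / N
      = 2 * 8000 / 128
      = 16000 / 128
      = 125.0 Hz

125.0 Hz


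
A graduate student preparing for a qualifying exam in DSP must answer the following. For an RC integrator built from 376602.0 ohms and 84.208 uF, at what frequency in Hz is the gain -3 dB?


Cutoff frequency of a first-order RC filter:
fc = 1 / (2 * pi * R * C)
C = 84.208 uF = 8.4208e-05 F
fc = 1 / (2 * pi * 376602.0 * 8.4208e-05)
   = 1 / 199.25803496841
   = 0.005019 Hz

0.005019 Hz


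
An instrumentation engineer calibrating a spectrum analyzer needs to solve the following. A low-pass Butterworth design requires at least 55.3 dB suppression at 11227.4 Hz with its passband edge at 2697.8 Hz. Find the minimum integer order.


Butterworth filter order formula:
n = log10(10^(A/10) - 1) / (2 * log10(f_stop/f_pass))
10^(55.3/10) - 1 = 338843.1561
f_stop/f_pass = 11227.4 / 2697.8 = 4.1617
n = 4.4649 -> ceil = 5

5


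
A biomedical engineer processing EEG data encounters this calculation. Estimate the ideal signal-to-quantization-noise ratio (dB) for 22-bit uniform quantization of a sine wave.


Theoretical SNR for a full-scale sinusoid:
SNR = 6.02 * N + 1.76
    = 6.02 * 22 + 1.76
    = 132.44 + 1.76
    = 134.2 dB

134.2 dB


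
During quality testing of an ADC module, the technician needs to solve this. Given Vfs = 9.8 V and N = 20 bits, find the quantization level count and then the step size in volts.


Step 1 — number of quantization levels:
L = 2^N = 2^20 = 1048576

Step 2 — LSB step size:
delta = Vfs / L
      = 9.8 / 1048576
      = 9.35e-06 V

Levels = 1048576; step size = 9.35e-06 V


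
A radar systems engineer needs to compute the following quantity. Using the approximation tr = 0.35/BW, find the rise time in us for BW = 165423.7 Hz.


Rise time from bandwidth relationship:
tr = 0.35 / BW
   = 0.35 / 165423.7
   = 2.115779057e-06 s
   = 2.1158 us

2.1158 us


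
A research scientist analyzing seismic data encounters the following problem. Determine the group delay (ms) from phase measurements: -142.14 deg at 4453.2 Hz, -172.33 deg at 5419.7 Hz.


Group delay from phase difference:
tau = -d(phi)/d(omega)
d(phi) = -30.19 deg = -0.526915 rad
d(omega) = 2*pi*(5419.7 - 4453.2) = 6072.6986 rad/s
tau = -(-0.526915) / 6072.6986
    = 0.0868 ms

0.0868 ms


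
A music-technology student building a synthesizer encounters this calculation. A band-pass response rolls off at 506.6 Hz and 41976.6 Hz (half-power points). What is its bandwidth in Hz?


Bandwidth is the difference of -3dB frequencies:
BW = f_high - f_low
   = 41976.6 - 506.6
   = 41470.0 Hz

41470.0 Hz


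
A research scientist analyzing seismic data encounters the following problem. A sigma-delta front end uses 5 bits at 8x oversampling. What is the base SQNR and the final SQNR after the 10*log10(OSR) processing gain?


Step 1 — baseline SQNR at Nyquist:
SQNR_base = 6.02*N + 1.76
          = 6.02*5 + 1.76
          = 31.86 dB

Step 2 — oversampling processing gain:
G = 10*log10(OSR) = 10*log10(8) = 9.03 dB

Step 3 — total:
SQNR_total = 31.86 + 9.03 = 40.89 dB

Base SQNR = 31.86 dB; oversampled SQNR = 40.89 dB


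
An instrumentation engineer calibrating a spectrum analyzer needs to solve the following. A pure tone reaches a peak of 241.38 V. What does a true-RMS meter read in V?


RMS voltage for a sinusoidal waveform:
V_rms = V_peak / sqrt(2)
      = 241.38 / 1.414214
      = 170.681 V

170.681 V


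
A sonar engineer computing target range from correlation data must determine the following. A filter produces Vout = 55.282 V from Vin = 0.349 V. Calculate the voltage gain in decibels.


Voltage gain in dB:
G = 20 * log10(Vout / Vin)
  = 20 * log10(55.282 / 0.349)
  = 20 * log10(158.401146)
  = 20 * 2.199758
  = 44.0 dB

44.0 dB


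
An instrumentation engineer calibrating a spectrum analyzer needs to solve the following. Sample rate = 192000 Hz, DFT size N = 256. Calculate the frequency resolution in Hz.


DFT frequency resolution:
df = fs / N
   = 192000 / 256
   = 750.0 Hz

750.0 Hz


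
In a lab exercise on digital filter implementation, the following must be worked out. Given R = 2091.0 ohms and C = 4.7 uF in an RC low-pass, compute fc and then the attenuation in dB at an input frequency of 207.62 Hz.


Step 1 — cutoff frequency:
fc = 1 / (2*pi*R*C)
C = 4.7 uF = 4.7e-06 F
fc = 1 / (2*pi*2091.0*4.7e-06)
   = 16.1945 Hz

Step 2 — magnitude at f = 207.62 Hz:
|H(f)| = 1 / sqrt(1 + (f/fc)^2)
f/fc = 207.62 / 16.1945 = 12.820402
|H| = 1 / sqrt(1 + 164.362707) = 0.0777645
|H|_dB = 20*log10(0.0777645) = -22.18 dB

fc = 16.1945 Hz; |H(207.62 Hz)| = -22.18 dB


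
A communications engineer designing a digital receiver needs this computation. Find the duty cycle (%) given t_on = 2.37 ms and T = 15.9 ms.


Duty cycle as a percentage:
DC = (t_on / T) * 100
   = (2.37 / 15.9) * 100
   = 0.149057 * 100
   = 14.91 %

14.91 %


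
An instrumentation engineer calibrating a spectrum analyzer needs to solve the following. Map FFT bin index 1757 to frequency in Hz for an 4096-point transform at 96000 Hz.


Frequency of DFT bin k:
f_k = k * fs / N
    = 1757 * 96000 / 4096
    = 168672000 / 4096
    = 41179.688 Hz

41179.688 Hz


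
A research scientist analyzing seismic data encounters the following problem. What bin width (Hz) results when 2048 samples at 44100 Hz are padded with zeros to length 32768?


Frequency resolution after zero-padding:
N_padded = 2048 * 16 = 32768
df = fs / N_padded
   = 44100 / 32768
   = 1.3458 Hz

1.3458 Hz


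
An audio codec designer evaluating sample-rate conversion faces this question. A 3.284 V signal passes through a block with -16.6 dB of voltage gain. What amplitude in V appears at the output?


Output voltage from dB gain:
V_out = V_in * 10^(gain_dB / 20)
      = 3.284 * 10^(-16.6 / 20)
      = 3.284 * 0.147911
      = 0.4857 V

0.4857 V


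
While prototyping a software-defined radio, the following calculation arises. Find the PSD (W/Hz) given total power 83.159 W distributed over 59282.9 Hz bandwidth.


Power spectral density:
PSD = P / BW
    = 83.159 / 59282.9
    = 0.00140275 W/Hz

0.00140275 W/Hz


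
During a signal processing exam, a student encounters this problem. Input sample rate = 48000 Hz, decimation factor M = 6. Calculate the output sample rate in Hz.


Decimation reduces the sample rate:
fs_out = fs_in / M
       = 48000 / 6
       = 8000.0 Hz

8000.0 Hz


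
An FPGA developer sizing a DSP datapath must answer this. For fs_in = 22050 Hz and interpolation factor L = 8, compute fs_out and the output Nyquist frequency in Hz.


Step 1 — output sample rate after interpolation by L:
fs_out = L * fs_in = 8 * 22050 = 176400 Hz

Step 2 — Nyquist frequency of the output stream:
f_Nyq = fs_out / 2 = 176400 / 2 = 88200.0 Hz

fs_out = 176400 Hz; f_Nyquist = 88200.0 Hz


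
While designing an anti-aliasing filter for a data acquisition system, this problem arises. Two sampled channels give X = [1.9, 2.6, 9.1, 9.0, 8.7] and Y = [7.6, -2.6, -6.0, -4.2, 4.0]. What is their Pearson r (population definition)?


Pearson correlation coefficient (population):
r = cov(X,Y) / (std(X) * std(Y))
Mean X = 6.26, Mean Y = -0.24
Cov(X,Y) = -8.4816
Std(X) = 3.284266, Std(Y) = 5.174399
r = -0.4991

-0.4991


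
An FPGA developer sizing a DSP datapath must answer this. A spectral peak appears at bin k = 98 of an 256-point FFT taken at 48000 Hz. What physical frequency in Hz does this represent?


Frequency of DFT bin k:
f_k = k * fs / N
    = 98 * 48000 / 256
    = 4704000 / 256
    = 18375.0 Hz

18375.0 Hz


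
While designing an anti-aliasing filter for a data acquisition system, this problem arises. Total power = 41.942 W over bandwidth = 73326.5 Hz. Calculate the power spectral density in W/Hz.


Power spectral density:
PSD = P / BW
    = 41.942 / 73326.5
    = 0.00057199 W/Hz

0.00057199 W/Hz


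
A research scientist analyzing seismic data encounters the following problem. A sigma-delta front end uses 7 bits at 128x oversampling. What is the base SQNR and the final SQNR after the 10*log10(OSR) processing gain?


Step 1 — baseline SQNR at Nyquist:
SQNR_base = 6.02*N + 1.76
          = 6.02*7 + 1.76
          = 43.9 dB

Step 2 — oversampling processing gain:
G = 10*log10(OSR) = 10*log10(128) = 21.07 dB

Step 3 — total:
SQNR_total = 43.9 + 21.07 = 64.97 dB

Base SQNR = 43.9 dB; oversampled SQNR = 64.97 dB


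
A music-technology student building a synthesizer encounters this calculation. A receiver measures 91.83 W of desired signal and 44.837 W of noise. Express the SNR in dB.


SNR in decibels:
SNR = 10 * log10(Ps / Pn)
    = 10 * log10(91.83 / 44.837)
    = 10 * log10(2.0481)
    = 10 * 0.3113
    = 3.11 dB

3.11 dB


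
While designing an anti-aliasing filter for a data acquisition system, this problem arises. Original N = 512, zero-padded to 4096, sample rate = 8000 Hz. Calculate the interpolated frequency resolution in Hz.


Frequency resolution after zero-padding:
N_padded = 512 * 8 = 4096
df = fs / N_padded
   = 8000 / 4096
   = 1.9531 Hz

1.9531 Hz


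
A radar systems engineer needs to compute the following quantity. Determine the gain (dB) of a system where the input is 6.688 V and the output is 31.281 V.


Voltage gain in dB:
G = 20 * log10(Vout / Vin)
  = 20 * log10(31.281 / 6.688)
  = 20 * log10(4.677183)
  = 20 * 0.669984
  = 13.4 dB

13.4 dB


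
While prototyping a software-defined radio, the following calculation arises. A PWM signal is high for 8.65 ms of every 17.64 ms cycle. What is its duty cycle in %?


Duty cycle as a percentage:
DC = (t_on / T) * 100
   = (8.65 / 17.64) * 100
   = 0.490363 * 100
   = 49.04 %

49.04 %


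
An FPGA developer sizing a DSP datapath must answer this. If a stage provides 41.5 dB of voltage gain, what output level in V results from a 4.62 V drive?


Output voltage from dB gain:
V_out = V_in * 10^(gain_dB / 20)
      = 4.62 * 10^(41.5 / 20)
      = 4.62 * 118.850223
      = 549.088 V

549.088 V


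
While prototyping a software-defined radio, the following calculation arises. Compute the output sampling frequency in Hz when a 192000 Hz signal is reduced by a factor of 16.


Decimation reduces the sample rate:
fs_out = fs_in / M
       = 192000 / 16
       = 12000.0 Hz

12000.0 Hz


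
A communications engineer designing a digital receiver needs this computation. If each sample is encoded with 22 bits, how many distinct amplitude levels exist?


Number of quantization levels = 2^N
= 2^22
= 4194304

4194304


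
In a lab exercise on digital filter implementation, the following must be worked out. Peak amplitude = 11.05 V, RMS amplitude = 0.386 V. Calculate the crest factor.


Crest factor is the ratio of peak to RMS:
CF = V_peak / V_rms
   = 11.05 / 0.386
   = 28.6269

28.6269


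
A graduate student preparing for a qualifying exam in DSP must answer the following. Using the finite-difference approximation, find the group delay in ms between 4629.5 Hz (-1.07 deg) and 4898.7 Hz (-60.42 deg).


Group delay from phase difference:
tau = -d(phi)/d(omega)
d(phi) = -59.35 deg = -1.035853 rad
d(omega) = 2*pi*(4898.7 - 4629.5) = 1691.4335 rad/s
tau = -(-1.035853) / 1691.4335
    = 0.6124 ms

0.6124 ms


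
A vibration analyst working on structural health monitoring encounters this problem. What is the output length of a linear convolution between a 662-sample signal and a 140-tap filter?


Linear convolution output length:
L = N + M - 1
  = 662 + 140 - 1
  = 801 samples

801


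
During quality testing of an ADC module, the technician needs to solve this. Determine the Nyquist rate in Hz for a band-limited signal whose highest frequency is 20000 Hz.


The Nyquist rate is twice the maximum frequency component.
fs_min = 2 * fmax
      = 2 * 20000
      = 40000 Hz

40000


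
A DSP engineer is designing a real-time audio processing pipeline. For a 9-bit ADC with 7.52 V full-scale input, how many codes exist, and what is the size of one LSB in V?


Step 1 — number of quantization levels:
L = 2^N = 2^9 = 512

Step 2 — LSB step size:
delta = Vfs / L
      = 7.52 / 512
      = 0.0146875 V

Levels = 512; step size = 0.0146875 V


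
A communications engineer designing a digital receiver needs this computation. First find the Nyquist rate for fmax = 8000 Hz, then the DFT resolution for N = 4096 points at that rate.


Step 1 — Nyquist sampling rate:
fs = 2 * fmax = 2 * 8000 = 16000 Hz

Step 2 — DFT bin spacing:
df = fs / N = 16000 / 4096 = 3.9062 Hz

3.9062 Hz


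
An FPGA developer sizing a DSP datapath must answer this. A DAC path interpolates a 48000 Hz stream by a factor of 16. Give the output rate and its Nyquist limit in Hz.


Step 1 — output sample rate after interpolation by L:
fs_out = L * fs_in = 16 * 48000 = 768000 Hz

Step 2 — Nyquist frequency of the output stream:
f_Nyq = fs_out / 2 = 768000 / 2 = 384000.0 Hz

fs_out = 768000 Hz; f_Nyquist = 384000.0 Hz


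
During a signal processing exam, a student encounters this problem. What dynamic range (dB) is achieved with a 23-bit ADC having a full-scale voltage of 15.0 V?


Dynamic range from full-scale to LSB:
V_min = V_max / 2^bits = 15.0 / 2^23
DR = 20 * log10(V_max / V_min)
   = 20 * log10(2^23)
   = 20 * 23 * log10(2)
   = 138.47 dB

138.47 dB


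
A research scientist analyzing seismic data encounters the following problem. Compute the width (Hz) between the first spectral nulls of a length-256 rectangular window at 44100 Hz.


Main lobe width for a rectangular window:
Width = 2 * fs / N
      = 2 * 44100 / 256
      = 88200 / 256
      = 344.531 Hz

344.531 Hz


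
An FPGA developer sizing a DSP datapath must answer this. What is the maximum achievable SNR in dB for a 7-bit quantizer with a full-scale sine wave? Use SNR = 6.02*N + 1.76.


Theoretical SNR for a full-scale sinusoid:
SNR = 6.02 * N + 1.76
    = 6.02 * 7 + 1.76
    = 42.14 + 1.76
    = 43.9 dB

43.9 dB


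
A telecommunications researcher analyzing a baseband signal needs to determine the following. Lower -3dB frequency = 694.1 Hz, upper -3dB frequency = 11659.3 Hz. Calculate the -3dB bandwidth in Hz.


Bandwidth is the difference of -3dB frequencies:
BW = f_high - f_low
   = 11659.3 - 694.1
   = 10965.2 Hz

10965.2 Hz


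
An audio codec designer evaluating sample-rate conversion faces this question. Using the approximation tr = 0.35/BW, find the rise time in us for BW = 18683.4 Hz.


Rise time from bandwidth relationship:
tr = 0.35 / BW
   = 0.35 / 18683.4
   = 1.873320702e-05 s
   = 18.7332 us

18.7332 us


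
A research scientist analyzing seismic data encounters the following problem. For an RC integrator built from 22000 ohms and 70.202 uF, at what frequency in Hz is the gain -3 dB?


Cutoff frequency of a first-order RC filter:
fc = 1 / (2 * pi * R * C)
C = 70.202 uF = 7.0202e-05 F
fc = 1 / (2 * pi * 22000 * 7.0202e-05)
   = 1 / 9.7040278485617
   = 0.10305 Hz

0.10305 Hz


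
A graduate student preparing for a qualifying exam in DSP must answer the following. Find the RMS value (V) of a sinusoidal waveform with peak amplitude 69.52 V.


RMS voltage for a sinusoidal waveform:
V_rms = V_peak / sqrt(2)
      = 69.52 / 1.414214
      = 49.158 V

49.158 V


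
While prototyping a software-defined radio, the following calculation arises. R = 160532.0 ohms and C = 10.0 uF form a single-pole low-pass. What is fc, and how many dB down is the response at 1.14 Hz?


Step 1 — cutoff frequency:
fc = 1 / (2*pi*R*C)
C = 10.0 uF = 1e-05 F
fc = 1 / (2*pi*160532.0*1e-05)
   = 0.0991422 Hz

Step 2 — magnitude at f = 1.14 Hz:
|H(f)| = 1 / sqrt(1 + (f/fc)^2)
f/fc = 1.14 / 0.0991422 = 11.498635
|H| = 1 / sqrt(1 + 132.218607) = 0.0866398
|H|_dB = 20*log10(0.0866398) = -21.25 dB

fc = 0.0991422 Hz; |H(1.14 Hz)| = -21.25 dB


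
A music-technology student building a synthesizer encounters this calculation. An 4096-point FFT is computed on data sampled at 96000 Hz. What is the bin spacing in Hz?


DFT frequency resolution:
df = fs / N
   = 96000 / 4096
   = 23.4375 Hz

23.4375 Hz


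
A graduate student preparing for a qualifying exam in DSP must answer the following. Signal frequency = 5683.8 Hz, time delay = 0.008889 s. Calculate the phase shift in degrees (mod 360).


Phase shift from frequency and time delay:
phi = 360 * f * t_delay
    = 360 * 5683.8 * 0.008889
    = 18188.39 degrees
    mod 360 = 188.39 degrees

188.39 degrees


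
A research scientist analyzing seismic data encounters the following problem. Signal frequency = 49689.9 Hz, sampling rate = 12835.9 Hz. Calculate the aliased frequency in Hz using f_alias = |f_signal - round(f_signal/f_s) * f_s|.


Compute the nearest integer multiple of fs to the signal:
n = round(49689.9 / 12835.9) = 4
f_alias = |49689.9 - 4 * 12835.9|
        = |49689.9 - 51343.6|
        = 1653.7 Hz

1653.7


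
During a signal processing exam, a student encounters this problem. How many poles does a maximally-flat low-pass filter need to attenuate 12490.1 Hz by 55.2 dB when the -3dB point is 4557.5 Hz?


Butterworth filter order formula:
n = log10(10^(A/10) - 1) / (2 * log10(f_stop/f_pass))
10^(55.2/10) - 1 = 331130.1215
f_stop/f_pass = 12490.1 / 4557.5 = 2.7406
n = 6.3037 -> ceil = 7

7


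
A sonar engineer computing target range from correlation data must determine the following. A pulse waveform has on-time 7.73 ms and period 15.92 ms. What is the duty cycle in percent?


Duty cycle as a percentage:
DC = (t_on / T) * 100
   = (7.73 / 15.92) * 100
   = 0.485553 * 100
   = 48.56 %

48.56 %


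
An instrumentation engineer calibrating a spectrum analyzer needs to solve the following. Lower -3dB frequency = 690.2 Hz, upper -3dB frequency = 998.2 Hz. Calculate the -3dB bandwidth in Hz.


Bandwidth is the difference of -3dB frequencies:
BW = f_high - f_low
   = 998.2 - 690.2
   = 308.0 Hz

308.0 Hz


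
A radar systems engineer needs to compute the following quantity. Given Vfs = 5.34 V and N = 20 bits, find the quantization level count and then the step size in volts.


Step 1 — number of quantization levels:
L = 2^N = 2^20 = 1048576

Step 2 — LSB step size:
delta = Vfs / L
      = 5.34 / 1048576
      = 5.09e-06 V

Levels = 1048576; step size = 5.09e-06 V


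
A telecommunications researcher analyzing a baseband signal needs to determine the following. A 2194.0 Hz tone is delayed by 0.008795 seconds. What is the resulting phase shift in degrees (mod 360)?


Phase shift from frequency and time delay:
phi = 360 * f * t_delay
    = 360 * 2194.0 * 0.008795
    = 6946.64 degrees
    mod 360 = 106.64 degrees

106.64 degrees


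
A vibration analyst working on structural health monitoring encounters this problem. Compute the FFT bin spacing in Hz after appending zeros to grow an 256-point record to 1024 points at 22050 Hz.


Frequency resolution after zero-padding:
N_padded = 256 * 4 = 1024
df = fs / N_padded
   = 22050 / 1024
   = 21.5332 Hz

21.5332 Hz


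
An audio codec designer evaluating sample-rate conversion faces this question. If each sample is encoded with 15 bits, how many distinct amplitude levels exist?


Number of quantization levels = 2^N
= 2^15
= 32768

32768


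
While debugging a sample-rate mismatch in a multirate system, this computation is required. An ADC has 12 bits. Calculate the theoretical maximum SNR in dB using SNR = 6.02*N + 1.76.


Theoretical SNR for a full-scale sinusoid:
SNR = 6.02 * N + 1.76
    = 6.02 * 12 + 1.76
    = 72.24 + 1.76
    = 74.0 dB

74.0 dB


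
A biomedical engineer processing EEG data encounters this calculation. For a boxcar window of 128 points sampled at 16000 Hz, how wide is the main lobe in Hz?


Main lobe width for a rectangular window:
Width = 2 * fs / N
      = 2 * 16000 / 128
      = 32000 / 128
      = 250.0 Hz

250.0 Hz


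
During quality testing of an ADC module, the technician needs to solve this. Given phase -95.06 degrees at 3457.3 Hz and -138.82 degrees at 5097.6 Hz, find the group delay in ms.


Group delay from phase difference:
tau = -d(phi)/d(omega)
d(phi) = -43.76 deg = -0.763756 rad
d(omega) = 2*pi*(5097.6 - 3457.3) = 10306.3089 rad/s
tau = -(-0.763756) / 10306.3089
    = 0.0741 ms

0.0741 ms


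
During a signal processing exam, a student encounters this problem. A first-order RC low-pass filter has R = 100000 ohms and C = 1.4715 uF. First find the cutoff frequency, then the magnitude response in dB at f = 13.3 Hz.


Step 1 — cutoff frequency:
fc = 1 / (2*pi*R*C)
C = 1.4715 uF = 1.4715e-06 F
fc = 1 / (2*pi*100000*1.4715e-06)
   = 1.08158 Hz

Step 2 — magnitude at f = 13.3 Hz:
|H(f)| = 1 / sqrt(1 + (f/fc)^2)
f/fc = 13.3 / 1.08158 = 12.296825
|H| = 1 / sqrt(1 + 151.211905) = 0.0810542
|H|_dB = 20*log10(0.0810542) = -21.82 dB

fc = 1.08158 Hz; |H(13.3 Hz)| = -21.82 dB


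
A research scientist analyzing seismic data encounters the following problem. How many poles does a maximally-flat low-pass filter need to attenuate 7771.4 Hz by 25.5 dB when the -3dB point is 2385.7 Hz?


Butterworth filter order formula:
n = log10(10^(A/10) - 1) / (2 * log10(f_stop/f_pass))
10^(25.5/10) - 1 = 353.8134
f_stop/f_pass = 7771.4 / 2385.7 = 3.2575
n = 2.4848 -> ceil = 3

3


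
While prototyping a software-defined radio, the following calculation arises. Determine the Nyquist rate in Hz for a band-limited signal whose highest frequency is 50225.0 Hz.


The Nyquist rate is twice the maximum frequency component.
fs_min = 2 * fmax
      = 2 * 50225.0
      = 100450.0 Hz

100450.0


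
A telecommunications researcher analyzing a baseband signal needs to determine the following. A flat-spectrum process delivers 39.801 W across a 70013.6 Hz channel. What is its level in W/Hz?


Power spectral density:
PSD = P / BW
    = 39.801 / 70013.6
    = 0.00056848 W/Hz

0.00056848 W/Hz


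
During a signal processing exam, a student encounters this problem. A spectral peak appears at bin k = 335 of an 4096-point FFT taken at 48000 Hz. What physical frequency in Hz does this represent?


Frequency of DFT bin k:
f_k = k * fs / N
    = 335 * 48000 / 4096
    = 16080000 / 4096
    = 3925.781 Hz

3925.781 Hz


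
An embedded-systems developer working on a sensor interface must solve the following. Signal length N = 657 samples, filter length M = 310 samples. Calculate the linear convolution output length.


Linear convolution output length:
L = N + M - 1
  = 657 + 310 - 1
  = 966 samples

966


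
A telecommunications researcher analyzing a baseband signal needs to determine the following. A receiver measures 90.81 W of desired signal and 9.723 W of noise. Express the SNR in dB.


SNR in decibels:
SNR = 10 * log10(Ps / Pn)
    = 10 * log10(90.81 / 9.723)
    = 10 * log10(9.3397)
    = 10 * 0.9703
    = 9.7 dB

9.7 dB


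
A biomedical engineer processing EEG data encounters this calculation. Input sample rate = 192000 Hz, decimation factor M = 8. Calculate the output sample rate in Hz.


Decimation reduces the sample rate:
fs_out = fs_in / M
       = 192000 / 8
       = 24000.0 Hz

24000.0 Hz


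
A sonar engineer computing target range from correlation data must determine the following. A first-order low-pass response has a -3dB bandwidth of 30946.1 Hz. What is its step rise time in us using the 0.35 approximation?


Rise time from bandwidth relationship:
tr = 0.35 / BW
   = 0.35 / 30946.1
   = 1.130998737e-05 s
   = 11.31 us

11.31 us


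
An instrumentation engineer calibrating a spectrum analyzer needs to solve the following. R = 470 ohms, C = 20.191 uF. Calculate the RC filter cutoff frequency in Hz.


Cutoff frequency of a first-order RC filter:
fc = 1 / (2 * pi * R * C)
C = 20.191 uF = 2.0191e-05 F
fc = 1 / (2 * pi * 470 * 2.0191e-05)
   = 1 / 0.059625983432514
   = 16.771212 Hz

16.771212 Hz


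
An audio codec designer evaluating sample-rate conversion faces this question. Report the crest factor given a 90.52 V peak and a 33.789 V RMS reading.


Crest factor is the ratio of peak to RMS:
CF = V_peak / V_rms
   = 90.52 / 33.789
   = 2.679

2.679


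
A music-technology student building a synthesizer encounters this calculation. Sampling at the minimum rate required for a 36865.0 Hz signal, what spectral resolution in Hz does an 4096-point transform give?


Step 1 — Nyquist sampling rate:
fs = 2 * fmax = 2 * 36865.0 = 73730.0 Hz

Step 2 — DFT bin spacing:
df = fs / N = 73730.0 / 4096 = 18.0005 Hz

18.0005 Hz


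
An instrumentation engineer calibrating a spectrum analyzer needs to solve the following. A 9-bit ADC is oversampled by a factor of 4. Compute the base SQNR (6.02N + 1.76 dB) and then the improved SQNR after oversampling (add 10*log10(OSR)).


Step 1 — baseline SQNR at Nyquist:
SQNR_base = 6.02*N + 1.76
          = 6.02*9 + 1.76
          = 55.94 dB

Step 2 — oversampling processing gain:
G = 10*log10(OSR) = 10*log10(4) = 6.02 dB

Step 3 — total:
SQNR_total = 55.94 + 6.02 = 61.96 dB

Base SQNR = 55.94 dB; oversampled SQNR = 61.96 dB


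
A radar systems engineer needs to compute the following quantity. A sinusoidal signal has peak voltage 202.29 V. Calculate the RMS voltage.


RMS voltage for a sinusoidal waveform:
V_rms = V_peak / sqrt(2)
      = 202.29 / 1.414214
      = 143.041 V

143.041 V


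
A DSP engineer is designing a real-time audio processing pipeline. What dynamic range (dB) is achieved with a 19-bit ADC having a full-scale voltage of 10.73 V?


Dynamic range from full-scale to LSB:
V_min = V_max / 2^bits = 10.73 / 2^19
DR = 20 * log10(V_max / V_min)
   = 20 * log10(2^19)
   = 20 * 19 * log10(2)
   = 114.39 dB

114.39 dB


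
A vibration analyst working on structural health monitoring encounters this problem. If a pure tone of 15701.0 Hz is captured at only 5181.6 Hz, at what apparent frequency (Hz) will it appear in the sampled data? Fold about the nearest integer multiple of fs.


Compute the nearest integer multiple of fs to the signal:
n = round(15701.0 / 5181.6) = 3
f_alias = |15701.0 - 3 * 5181.6|
        = |15701.0 - 15544.8|
        = 156.2 Hz

156.2


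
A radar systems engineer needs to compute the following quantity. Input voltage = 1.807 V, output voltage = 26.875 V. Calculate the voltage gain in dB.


Voltage gain in dB:
G = 20 * log10(Vout / Vin)
  = 20 * log10(26.875 / 1.807)
  = 20 * log10(14.872717)
  = 20 * 1.17239
  = 23.45 dB

23.45 dB


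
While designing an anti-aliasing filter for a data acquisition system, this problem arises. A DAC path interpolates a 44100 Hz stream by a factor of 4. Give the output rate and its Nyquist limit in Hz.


Step 1 — output sample rate after interpolation by L:
fs_out = L * fs_in = 4 * 44100 = 176400 Hz

Step 2 — Nyquist frequency of the output stream:
f_Nyq = fs_out / 2 = 176400 / 2 = 88200.0 Hz

fs_out = 176400 Hz; f_Nyquist = 88200.0 Hz


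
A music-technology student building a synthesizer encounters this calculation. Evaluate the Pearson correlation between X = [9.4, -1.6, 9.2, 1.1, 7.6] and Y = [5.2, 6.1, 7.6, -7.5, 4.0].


Pearson correlation coefficient (population):
r = cov(X,Y) / (std(X) * std(Y))
Mean X = 5.14, Mean Y = 3.08
Cov(X,Y) = 10.4068
Std(X) = 4.52619, Std(Y) = 5.419004
r = 0.4243

0.4243


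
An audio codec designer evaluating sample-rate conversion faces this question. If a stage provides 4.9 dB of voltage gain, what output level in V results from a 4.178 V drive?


Output voltage from dB gain:
V_out = V_in * 10^(gain_dB / 20)
      = 4.178 * 10^(4.9 / 20)
      = 4.178 * 1.757924
      = 7.3446 V

7.3446 V


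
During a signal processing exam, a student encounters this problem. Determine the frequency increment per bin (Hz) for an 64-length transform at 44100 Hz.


DFT frequency resolution:
df = fs / N
   = 44100 / 64
   = 689.0625 Hz

689.0625 Hz


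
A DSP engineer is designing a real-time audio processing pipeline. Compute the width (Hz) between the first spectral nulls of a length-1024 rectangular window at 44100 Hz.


Main lobe width for a rectangular window:
Width = 2 * fs / N
      = 2 * 44100 / 1024
      = 88200 / 1024
      = 86.133 Hz

86.133 Hz


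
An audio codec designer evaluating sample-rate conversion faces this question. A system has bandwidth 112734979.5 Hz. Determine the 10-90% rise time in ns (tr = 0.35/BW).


Rise time from bandwidth relationship:
tr = 0.35 / BW
   = 0.35 / 112734979.5
   = 3.104626457e-09 s
   = 3.1046 ns

3.1046 ns


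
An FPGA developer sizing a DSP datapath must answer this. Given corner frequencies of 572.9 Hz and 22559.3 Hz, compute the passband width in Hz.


Bandwidth is the difference of -3dB frequencies:
BW = f_high - f_low
   = 22559.3 - 572.9
   = 21986.4 Hz

21986.4 Hz


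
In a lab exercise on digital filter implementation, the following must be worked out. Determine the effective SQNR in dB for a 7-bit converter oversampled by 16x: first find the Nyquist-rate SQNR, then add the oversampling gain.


Step 1 — baseline SQNR at Nyquist:
SQNR_base = 6.02*N + 1.76
          = 6.02*7 + 1.76
          = 43.9 dB

Step 2 — oversampling processing gain:
G = 10*log10(OSR) = 10*log10(16) = 12.04 dB

Step 3 — total:
SQNR_total = 43.9 + 12.04 = 55.94 dB

Base SQNR = 43.9 dB; oversampled SQNR = 55.94 dB


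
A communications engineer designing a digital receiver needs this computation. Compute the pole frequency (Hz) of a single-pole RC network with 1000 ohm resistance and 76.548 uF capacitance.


Cutoff frequency of a first-order RC filter:
fc = 1 / (2 * pi * R * C)
C = 76.548 uF = 7.6548e-05 F
fc = 1 / (2 * pi * 1000 * 7.6548e-05)
   = 1 / 0.48096526889398
   = 2.079152 Hz

2.079152 Hz


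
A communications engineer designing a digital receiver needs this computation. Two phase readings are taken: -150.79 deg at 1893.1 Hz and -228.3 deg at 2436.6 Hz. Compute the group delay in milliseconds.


Group delay from phase difference:
tau = -d(phi)/d(omega)
d(phi) = -77.51 deg = -1.352805 rad
d(omega) = 2*pi*(2436.6 - 1893.1) = 3414.9112 rad/s
tau = -(-1.352805) / 3414.9112
    = 0.3961 ms

0.3961 ms


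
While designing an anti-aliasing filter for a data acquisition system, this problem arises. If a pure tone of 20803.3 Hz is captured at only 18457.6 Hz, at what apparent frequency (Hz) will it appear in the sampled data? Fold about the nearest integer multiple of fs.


Compute the nearest integer multiple of fs to the signal:
n = round(20803.3 / 18457.6) = 1
f_alias = |20803.3 - 1 * 18457.6|
        = |20803.3 - 18457.6|
        = 2345.7 Hz

2345.7


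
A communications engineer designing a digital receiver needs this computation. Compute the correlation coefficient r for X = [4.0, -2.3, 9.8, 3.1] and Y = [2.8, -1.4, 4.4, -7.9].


Pearson correlation coefficient (population):
r = cov(X,Y) / (std(X) * std(Y))
Mean X = 3.65, Mean Y = -0.525
Cov(X,Y) = 10.17875
Std(X) = 4.290979, Std(Y) = 4.75572
r = 0.4988

0.4988
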